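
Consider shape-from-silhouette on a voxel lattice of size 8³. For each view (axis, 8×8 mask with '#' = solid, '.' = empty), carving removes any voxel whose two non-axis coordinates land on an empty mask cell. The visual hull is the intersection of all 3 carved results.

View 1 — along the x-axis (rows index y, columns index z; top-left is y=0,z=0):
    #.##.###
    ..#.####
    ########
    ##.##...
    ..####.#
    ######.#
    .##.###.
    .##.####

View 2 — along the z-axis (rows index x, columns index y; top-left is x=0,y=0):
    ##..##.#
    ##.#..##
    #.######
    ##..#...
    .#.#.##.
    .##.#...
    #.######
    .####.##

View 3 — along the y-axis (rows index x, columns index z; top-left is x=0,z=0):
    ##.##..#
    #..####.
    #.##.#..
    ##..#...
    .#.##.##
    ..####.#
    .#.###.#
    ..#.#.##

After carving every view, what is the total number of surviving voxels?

before carving: 512 voxels (8×8×8)
[1] x-view keeps 46 columns → grid now 368
[2] z-view keeps 40 columns → grid now 225
[3] y-view keeps 36 columns → grid now 129

129 voxels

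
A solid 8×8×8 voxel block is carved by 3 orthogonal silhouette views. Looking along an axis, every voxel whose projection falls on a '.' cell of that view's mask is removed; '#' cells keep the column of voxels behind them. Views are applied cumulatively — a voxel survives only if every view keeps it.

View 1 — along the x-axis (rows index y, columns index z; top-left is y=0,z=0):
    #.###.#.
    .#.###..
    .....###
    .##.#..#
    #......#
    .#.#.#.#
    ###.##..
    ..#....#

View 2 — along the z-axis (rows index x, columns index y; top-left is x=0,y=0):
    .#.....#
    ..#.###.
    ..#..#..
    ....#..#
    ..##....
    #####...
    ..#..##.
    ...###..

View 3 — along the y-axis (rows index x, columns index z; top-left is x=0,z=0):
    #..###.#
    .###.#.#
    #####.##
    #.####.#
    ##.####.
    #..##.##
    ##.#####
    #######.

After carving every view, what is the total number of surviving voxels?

voxel count = 57

full grid |V| = 512
  1. axis=0 (YZ plane), |mask|=29  ⇒  voxels=232
  2. axis=2 (XY plane), |mask|=23  ⇒  voxels=78
  3. axis=1 (XZ plane), |mask|=48  ⇒  voxels=57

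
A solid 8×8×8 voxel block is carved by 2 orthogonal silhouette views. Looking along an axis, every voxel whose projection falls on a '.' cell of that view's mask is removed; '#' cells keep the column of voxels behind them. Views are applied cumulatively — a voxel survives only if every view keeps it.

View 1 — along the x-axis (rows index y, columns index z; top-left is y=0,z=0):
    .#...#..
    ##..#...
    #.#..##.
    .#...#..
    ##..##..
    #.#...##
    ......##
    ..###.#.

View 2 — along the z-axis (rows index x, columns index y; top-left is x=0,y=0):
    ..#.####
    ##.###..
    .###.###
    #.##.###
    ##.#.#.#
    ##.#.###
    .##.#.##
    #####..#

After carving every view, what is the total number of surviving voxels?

start: 8×8×8 = 512 voxels
V1 x: intersect with YZ mask (25 set) -- 200 left
V2 z: intersect with XY mask (44 set) -- 138 left

remaining voxels: 138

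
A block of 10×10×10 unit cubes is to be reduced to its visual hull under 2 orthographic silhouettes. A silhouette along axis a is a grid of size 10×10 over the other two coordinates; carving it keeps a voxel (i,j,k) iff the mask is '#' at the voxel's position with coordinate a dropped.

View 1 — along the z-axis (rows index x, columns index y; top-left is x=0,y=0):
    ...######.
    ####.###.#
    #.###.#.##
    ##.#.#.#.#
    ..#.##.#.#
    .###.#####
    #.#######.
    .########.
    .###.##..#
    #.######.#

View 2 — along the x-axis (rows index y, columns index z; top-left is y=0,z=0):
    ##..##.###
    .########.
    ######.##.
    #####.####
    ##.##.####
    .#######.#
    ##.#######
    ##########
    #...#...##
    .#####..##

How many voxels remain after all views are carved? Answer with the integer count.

start: 10×10×10 = 1000 voxels
V1 z: intersect with XY mask (70 set) -- 700 left
V2 x: intersect with YZ mask (78 set) -- 561 left

|visual hull| = 561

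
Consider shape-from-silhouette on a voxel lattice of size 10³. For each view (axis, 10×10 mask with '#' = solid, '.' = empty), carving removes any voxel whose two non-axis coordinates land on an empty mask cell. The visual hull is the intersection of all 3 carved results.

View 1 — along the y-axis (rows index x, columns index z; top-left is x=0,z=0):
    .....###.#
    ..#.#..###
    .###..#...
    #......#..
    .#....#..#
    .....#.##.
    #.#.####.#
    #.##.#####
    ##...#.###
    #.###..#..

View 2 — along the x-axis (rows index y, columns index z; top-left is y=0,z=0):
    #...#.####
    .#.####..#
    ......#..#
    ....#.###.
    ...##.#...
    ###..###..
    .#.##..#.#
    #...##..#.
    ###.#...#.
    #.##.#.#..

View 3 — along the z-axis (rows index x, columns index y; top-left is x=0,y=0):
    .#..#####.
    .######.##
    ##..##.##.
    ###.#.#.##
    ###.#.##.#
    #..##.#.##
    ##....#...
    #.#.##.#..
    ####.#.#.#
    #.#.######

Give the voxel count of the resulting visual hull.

voxel count = 131

initial block: 10^3 = 1000
after view 1 [y-axis, 47 of 100 cells solid] → remaining = 470
after view 2 [x-axis, 46 of 100 cells solid] → remaining = 215
after view 3 [z-axis, 63 of 100 cells solid] → remaining = 131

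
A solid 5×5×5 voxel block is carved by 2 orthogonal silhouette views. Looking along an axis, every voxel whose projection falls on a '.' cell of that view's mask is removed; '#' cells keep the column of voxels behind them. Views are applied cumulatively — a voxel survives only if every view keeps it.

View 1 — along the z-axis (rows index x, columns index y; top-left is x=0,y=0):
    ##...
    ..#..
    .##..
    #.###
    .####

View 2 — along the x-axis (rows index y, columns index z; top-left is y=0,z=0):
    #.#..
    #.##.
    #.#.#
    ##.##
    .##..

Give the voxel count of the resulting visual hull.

before carving: 125 voxels (5×5×5)
carve view 1 (along z, XY-mask fill 13/25): 65 voxels remain
carve view 2 (along x, YZ-mask fill 14/25): 37 voxels remain

37 voxels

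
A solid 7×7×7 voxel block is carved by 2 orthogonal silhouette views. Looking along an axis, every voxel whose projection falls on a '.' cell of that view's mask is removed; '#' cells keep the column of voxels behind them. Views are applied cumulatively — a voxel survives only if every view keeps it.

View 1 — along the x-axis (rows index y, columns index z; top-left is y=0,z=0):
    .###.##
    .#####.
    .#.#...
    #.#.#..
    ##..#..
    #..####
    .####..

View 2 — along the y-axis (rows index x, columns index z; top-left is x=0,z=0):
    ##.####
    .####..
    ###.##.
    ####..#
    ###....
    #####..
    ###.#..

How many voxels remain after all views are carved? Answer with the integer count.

|visual hull| = 132

before carving: 343 voxels (7×7×7)
carve view 1 (along x, YZ-mask fill 27/49): 189 voxels remain
carve view 2 (along y, XZ-mask fill 32/49): 132 voxels remain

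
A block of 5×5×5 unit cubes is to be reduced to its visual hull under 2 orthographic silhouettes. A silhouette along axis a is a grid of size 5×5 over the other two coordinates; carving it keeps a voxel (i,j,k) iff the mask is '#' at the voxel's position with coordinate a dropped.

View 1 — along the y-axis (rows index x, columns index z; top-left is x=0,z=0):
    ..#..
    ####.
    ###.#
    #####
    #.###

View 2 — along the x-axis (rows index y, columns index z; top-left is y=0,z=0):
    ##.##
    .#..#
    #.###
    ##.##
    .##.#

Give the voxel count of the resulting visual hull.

initial block: 5^3 = 125
  1. axis=1 (XZ plane), |mask|=18  ⇒  voxels=90
  2. axis=0 (YZ plane), |mask|=17  ⇒  voxels=58

58 voxels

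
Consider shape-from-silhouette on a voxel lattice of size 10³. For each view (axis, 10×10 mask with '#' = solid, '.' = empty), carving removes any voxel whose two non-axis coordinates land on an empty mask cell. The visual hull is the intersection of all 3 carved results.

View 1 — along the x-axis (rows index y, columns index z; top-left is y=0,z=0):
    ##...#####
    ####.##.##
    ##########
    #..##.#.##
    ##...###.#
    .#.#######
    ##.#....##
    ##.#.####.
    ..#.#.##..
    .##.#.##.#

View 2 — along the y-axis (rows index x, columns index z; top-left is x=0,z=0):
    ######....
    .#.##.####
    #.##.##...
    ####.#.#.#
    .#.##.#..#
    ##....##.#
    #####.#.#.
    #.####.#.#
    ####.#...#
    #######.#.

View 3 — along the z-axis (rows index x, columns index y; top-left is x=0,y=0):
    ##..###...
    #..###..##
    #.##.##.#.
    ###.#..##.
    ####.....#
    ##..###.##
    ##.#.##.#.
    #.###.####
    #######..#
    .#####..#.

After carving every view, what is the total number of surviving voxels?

|visual hull| = 269

start: 10×10×10 = 1000 voxels
V1 x: intersect with YZ mask (67 set) -- 670 left
V2 y: intersect with XZ mask (63 set) -- 419 left
V3 z: intersect with XY mask (63 set) -- 269 left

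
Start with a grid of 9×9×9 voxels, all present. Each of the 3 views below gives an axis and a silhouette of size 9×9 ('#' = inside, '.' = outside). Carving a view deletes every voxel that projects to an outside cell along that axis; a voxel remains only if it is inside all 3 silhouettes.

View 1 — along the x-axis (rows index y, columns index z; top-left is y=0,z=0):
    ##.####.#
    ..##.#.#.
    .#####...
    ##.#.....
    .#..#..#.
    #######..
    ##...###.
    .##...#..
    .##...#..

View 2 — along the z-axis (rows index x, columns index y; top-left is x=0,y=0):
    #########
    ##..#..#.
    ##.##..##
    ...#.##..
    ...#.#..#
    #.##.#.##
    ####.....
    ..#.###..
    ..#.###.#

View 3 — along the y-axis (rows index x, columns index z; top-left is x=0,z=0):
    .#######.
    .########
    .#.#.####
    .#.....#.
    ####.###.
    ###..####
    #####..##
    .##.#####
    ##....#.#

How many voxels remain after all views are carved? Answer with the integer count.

initial block: 9^3 = 729
  1. axis=0 (YZ plane), |mask|=40  ⇒  voxels=360
  2. axis=2 (XY plane), |mask|=44  ⇒  voxels=198
  3. axis=1 (XZ plane), |mask|=55  ⇒  voxels=145

voxel count = 145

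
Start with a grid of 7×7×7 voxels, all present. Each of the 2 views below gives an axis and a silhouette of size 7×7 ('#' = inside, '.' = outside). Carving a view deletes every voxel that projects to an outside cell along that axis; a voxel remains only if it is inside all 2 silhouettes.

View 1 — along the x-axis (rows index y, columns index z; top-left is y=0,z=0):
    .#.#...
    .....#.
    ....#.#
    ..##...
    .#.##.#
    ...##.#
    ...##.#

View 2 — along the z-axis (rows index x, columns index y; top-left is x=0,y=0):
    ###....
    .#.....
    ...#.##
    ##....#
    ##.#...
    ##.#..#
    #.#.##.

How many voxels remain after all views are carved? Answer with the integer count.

full grid |V| = 343
step 1: project along x, AND mask (17/49) → |grid| = 119
step 2: project along z, AND mask (21/49) → |grid| = 44

44 voxels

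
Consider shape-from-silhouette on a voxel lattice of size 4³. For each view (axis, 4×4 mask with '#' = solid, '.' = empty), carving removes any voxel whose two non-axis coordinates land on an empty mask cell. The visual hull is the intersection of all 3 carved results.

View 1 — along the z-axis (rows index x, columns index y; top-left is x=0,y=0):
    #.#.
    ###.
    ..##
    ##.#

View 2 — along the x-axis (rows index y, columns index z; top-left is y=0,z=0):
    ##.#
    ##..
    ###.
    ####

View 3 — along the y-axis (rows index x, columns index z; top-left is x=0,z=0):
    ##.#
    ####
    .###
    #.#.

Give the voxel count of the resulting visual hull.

start: 4×4×4 = 64 voxels
carve view 1 (along z, XY-mask fill 10/16): 40 voxels remain
carve view 2 (along x, YZ-mask fill 12/16): 30 voxels remain
carve view 3 (along y, XZ-mask fill 12/16): 22 voxels remain

|visual hull| = 22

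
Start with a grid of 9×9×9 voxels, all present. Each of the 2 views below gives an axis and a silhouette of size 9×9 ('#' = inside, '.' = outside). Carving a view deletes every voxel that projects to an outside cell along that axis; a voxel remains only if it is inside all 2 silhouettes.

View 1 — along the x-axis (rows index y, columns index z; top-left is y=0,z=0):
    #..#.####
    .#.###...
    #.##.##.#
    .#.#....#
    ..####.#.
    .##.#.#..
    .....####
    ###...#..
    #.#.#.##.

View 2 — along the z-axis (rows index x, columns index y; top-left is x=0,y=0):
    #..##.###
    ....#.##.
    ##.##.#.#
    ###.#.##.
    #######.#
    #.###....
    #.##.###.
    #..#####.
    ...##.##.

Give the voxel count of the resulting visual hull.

before carving: 729 voxels (9×9×9)
carve view 1 (along x, YZ-mask fill 41/81): 369 voxels remain
carve view 2 (along z, XY-mask fill 49/81): 222 voxels remain

voxel count = 222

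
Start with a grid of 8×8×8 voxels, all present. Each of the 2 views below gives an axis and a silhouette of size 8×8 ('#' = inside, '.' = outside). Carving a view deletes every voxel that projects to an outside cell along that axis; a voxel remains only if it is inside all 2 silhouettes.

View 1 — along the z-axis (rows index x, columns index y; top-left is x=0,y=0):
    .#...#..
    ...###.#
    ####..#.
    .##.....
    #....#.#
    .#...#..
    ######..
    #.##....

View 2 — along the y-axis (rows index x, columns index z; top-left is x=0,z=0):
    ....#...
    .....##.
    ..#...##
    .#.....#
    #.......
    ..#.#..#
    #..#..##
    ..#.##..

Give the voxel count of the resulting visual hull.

start: 8×8×8 = 512 voxels
step 1: project along z, AND mask (27/64) → |grid| = 216
step 2: project along y, AND mask (19/64) → |grid| = 71

voxel count = 71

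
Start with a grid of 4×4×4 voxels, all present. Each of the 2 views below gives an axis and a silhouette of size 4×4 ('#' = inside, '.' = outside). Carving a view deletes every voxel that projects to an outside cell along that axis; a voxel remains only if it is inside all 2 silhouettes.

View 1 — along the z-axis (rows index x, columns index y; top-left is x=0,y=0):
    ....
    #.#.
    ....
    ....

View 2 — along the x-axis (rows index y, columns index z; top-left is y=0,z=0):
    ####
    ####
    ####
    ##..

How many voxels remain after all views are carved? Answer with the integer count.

8 voxels

start: 4×4×4 = 64 voxels
[1] z-view keeps 2 columns → grid now 8
[2] x-view keeps 14 columns → grid now 8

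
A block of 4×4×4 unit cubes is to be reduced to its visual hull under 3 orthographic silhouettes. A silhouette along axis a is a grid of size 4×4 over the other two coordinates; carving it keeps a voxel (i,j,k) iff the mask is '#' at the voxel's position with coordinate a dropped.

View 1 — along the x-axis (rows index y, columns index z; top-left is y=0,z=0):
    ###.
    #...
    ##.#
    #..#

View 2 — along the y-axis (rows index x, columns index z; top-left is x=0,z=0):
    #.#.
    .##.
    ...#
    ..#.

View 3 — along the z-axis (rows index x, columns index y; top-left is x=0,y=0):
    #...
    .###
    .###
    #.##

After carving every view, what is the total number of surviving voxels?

6 voxels

initial block: 4^3 = 64
V1 x: intersect with YZ mask (9 set) -- 36 left
V2 y: intersect with XZ mask (6 set) -- 11 left
V3 z: intersect with XY mask (10 set) -- 6 left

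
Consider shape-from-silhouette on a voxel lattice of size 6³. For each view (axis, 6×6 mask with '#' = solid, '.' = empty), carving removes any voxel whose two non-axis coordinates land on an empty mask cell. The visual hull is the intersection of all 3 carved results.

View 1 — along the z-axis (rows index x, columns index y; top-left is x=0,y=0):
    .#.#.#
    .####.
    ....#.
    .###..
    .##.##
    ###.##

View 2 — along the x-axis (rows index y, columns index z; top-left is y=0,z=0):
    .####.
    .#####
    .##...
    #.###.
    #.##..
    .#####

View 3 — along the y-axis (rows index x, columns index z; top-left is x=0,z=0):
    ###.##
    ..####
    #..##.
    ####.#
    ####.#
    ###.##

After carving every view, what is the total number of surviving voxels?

start: 6×6×6 = 216 voxels
V1 z: intersect with XY mask (20 set) -- 120 left
V2 x: intersect with YZ mask (23 set) -- 76 left
V3 y: intersect with XZ mask (27 set) -- 60 left

remaining voxels: 60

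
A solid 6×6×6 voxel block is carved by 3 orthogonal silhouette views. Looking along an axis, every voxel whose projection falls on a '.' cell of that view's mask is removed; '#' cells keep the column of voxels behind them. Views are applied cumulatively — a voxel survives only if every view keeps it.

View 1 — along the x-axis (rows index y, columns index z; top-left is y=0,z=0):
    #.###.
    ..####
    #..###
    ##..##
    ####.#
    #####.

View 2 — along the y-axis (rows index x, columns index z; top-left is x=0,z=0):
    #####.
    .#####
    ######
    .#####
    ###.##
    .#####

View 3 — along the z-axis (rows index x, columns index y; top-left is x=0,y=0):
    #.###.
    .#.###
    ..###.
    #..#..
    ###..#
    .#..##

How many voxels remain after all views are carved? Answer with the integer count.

initial block: 6^3 = 216
V1 x: intersect with YZ mask (26 set) -- 156 left
V2 y: intersect with XZ mask (31 set) -- 132 left
V3 z: intersect with XY mask (20 set) -- 73 left

voxel count = 73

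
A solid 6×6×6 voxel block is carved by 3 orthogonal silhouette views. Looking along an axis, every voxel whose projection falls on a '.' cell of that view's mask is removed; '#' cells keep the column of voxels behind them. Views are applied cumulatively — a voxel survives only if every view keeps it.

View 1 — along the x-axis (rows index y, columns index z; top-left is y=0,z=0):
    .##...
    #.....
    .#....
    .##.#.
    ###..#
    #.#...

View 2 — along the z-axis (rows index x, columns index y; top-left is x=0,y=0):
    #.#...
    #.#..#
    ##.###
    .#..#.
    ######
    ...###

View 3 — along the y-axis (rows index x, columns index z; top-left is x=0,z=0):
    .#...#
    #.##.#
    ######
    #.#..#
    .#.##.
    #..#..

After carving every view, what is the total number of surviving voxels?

full grid |V| = 216
step 1: project along x, AND mask (13/36) → |grid| = 78
step 2: project along z, AND mask (21/36) → |grid| = 47
step 3: project along y, AND mask (20/36) → |grid| = 28

|visual hull| = 28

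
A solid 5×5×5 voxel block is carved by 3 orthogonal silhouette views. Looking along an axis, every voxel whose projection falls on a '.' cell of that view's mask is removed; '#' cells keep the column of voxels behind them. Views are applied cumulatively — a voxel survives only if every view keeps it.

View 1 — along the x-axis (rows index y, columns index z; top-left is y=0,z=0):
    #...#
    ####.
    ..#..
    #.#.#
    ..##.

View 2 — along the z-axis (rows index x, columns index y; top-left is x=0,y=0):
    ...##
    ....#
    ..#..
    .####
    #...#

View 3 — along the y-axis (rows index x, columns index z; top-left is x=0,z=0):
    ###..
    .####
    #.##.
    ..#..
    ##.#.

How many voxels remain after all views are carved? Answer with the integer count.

|visual hull| = 12

start: 5×5×5 = 125 voxels
[1] x-view keeps 12 columns → grid now 60
[2] z-view keeps 10 columns → grid now 22
[3] y-view keeps 14 columns → grid now 12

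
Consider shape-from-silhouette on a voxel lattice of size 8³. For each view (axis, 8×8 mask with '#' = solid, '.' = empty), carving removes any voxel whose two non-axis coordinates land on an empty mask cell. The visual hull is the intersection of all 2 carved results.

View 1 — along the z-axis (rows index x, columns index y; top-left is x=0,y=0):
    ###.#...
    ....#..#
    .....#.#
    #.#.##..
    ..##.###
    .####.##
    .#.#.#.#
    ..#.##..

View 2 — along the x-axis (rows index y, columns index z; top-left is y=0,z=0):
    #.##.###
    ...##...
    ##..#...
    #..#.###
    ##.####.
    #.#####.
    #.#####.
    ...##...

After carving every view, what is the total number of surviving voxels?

start: 8×8×8 = 512 voxels
[1] z-view keeps 30 columns → grid now 240
[2] x-view keeps 36 columns → grid now 130

130 voxels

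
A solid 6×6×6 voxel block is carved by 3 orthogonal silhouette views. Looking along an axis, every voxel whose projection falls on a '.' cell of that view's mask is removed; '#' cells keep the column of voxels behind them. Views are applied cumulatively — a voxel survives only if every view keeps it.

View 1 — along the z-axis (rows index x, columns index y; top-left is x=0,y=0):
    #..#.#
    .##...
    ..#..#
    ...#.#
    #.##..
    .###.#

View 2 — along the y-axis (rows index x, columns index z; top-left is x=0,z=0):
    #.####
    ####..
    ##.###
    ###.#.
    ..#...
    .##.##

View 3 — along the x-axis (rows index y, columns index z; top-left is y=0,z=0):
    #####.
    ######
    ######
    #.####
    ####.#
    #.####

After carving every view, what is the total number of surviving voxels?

before carving: 216 voxels (6×6×6)
step 1: project along z, AND mask (16/36) → |grid| = 96
step 2: project along y, AND mask (23/36) → |grid| = 60
step 3: project along x, AND mask (32/36) → |grid| = 54

voxel count = 54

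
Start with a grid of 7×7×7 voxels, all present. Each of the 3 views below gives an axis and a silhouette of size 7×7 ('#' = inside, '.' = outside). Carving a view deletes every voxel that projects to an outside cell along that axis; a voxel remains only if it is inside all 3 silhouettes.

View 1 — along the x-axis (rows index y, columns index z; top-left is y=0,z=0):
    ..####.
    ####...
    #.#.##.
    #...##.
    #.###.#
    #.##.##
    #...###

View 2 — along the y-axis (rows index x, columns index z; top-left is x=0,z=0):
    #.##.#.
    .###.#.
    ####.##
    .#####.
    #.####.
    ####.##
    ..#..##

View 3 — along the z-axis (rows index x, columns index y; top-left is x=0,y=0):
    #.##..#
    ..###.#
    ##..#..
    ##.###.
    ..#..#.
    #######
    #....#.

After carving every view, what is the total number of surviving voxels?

before carving: 343 voxels (7×7×7)
after view 1 [x-axis, 29 of 49 cells solid] → remaining = 203
after view 2 [y-axis, 33 of 49 cells solid] → remaining = 141
after view 3 [z-axis, 27 of 49 cells solid] → remaining = 79

79 voxels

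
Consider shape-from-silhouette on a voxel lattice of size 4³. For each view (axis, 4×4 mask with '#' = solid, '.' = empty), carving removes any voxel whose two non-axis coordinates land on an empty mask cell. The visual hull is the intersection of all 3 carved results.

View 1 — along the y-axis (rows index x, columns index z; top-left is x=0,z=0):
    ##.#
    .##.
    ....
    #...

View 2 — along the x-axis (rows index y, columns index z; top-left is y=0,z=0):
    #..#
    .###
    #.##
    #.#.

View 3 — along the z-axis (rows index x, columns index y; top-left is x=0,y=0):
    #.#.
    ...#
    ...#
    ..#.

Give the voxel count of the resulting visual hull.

remaining voxels: 6

before carving: 64 voxels (4×4×4)
carve view 1 (along y, XZ-mask fill 6/16): 24 voxels remain
carve view 2 (along x, YZ-mask fill 10/16): 14 voxels remain
carve view 3 (along z, XY-mask fill 5/16): 6 voxels remain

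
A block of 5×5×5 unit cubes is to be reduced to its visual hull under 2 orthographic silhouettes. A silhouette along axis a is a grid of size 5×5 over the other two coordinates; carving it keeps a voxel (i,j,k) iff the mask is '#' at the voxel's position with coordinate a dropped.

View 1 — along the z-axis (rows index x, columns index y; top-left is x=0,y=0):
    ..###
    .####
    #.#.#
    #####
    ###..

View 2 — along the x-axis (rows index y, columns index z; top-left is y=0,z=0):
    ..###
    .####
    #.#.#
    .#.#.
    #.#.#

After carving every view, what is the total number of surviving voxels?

|visual hull| = 54

initial block: 5^3 = 125
[1] z-view keeps 18 columns → grid now 90
[2] x-view keeps 15 columns → grid now 54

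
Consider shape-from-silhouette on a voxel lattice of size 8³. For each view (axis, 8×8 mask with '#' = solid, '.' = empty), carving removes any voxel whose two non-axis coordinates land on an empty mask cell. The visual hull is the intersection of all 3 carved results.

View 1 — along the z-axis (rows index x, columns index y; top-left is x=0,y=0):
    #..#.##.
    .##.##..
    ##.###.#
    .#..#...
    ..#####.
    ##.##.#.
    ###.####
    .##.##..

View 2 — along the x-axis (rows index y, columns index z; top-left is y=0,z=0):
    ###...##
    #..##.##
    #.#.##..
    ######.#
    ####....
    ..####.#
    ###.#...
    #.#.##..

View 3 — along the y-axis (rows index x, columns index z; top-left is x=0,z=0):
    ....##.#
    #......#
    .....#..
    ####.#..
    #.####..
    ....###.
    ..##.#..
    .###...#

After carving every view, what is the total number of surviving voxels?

full grid |V| = 512
[1] z-view keeps 37 columns → grid now 296
[2] x-view keeps 38 columns → grid now 176
[3] y-view keeps 26 columns → grid now 68

remaining voxels: 68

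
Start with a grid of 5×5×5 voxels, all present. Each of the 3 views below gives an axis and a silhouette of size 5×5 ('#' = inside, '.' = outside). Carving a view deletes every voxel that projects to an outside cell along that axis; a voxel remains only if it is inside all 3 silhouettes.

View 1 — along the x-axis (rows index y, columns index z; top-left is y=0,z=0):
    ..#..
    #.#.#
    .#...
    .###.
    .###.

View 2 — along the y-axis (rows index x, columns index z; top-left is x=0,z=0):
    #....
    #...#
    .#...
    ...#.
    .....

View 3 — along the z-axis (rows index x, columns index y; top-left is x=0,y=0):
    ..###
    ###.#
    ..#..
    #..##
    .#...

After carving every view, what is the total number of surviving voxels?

|visual hull| = 5

before carving: 125 voxels (5×5×5)
carve view 1 (along x, YZ-mask fill 11/25): 55 voxels remain
carve view 2 (along y, XZ-mask fill 5/25): 8 voxels remain
carve view 3 (along z, XY-mask fill 12/25): 5 voxels remain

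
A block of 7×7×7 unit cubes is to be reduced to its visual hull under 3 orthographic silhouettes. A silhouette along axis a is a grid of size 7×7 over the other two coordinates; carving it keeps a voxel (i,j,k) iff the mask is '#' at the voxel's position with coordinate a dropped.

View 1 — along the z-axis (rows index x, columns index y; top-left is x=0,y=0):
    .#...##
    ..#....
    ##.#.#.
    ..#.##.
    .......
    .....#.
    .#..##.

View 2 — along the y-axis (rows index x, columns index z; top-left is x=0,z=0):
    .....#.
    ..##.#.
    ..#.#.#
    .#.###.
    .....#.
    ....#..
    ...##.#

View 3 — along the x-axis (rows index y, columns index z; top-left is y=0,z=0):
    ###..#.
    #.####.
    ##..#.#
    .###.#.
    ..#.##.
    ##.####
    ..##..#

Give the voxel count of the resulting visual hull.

initial block: 7^3 = 343
[1] z-view keeps 15 columns → grid now 105
[2] y-view keeps 16 columns → grid now 40
[3] x-view keeps 29 columns → grid now 23

remaining voxels: 23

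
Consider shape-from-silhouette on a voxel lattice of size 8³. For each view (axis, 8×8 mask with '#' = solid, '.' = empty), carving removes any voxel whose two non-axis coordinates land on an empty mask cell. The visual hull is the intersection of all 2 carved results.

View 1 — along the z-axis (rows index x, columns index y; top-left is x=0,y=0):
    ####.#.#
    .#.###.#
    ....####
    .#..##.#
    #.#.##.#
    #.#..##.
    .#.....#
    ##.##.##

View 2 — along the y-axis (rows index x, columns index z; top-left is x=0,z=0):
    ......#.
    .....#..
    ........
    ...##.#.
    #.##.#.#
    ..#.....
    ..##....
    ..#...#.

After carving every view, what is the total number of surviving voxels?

|visual hull| = 68

initial block: 8^3 = 512
[1] z-view keeps 36 columns → grid now 288
[2] y-view keeps 15 columns → grid now 68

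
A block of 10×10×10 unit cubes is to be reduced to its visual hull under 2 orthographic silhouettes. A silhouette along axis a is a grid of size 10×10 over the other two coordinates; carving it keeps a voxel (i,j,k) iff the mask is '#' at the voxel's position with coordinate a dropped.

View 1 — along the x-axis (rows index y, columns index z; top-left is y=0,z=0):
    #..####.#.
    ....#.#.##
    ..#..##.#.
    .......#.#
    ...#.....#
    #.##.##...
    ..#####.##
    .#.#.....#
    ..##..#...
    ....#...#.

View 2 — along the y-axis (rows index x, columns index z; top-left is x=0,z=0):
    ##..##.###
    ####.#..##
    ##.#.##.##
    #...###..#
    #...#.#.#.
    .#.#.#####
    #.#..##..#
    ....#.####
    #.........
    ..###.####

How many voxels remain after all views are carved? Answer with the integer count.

initial block: 10^3 = 1000
[1] x-view keeps 38 columns → grid now 380
[2] y-view keeps 55 columns → grid now 219

|visual hull| = 219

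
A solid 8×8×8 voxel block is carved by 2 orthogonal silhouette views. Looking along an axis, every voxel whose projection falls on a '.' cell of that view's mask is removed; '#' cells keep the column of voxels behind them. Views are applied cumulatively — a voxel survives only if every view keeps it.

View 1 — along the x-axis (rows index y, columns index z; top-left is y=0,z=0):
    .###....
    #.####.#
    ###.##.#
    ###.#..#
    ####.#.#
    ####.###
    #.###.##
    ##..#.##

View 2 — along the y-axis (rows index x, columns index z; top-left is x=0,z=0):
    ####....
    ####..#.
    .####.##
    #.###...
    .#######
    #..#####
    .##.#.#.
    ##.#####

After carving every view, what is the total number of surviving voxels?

full grid |V| = 512
  1. axis=0 (YZ plane), |mask|=44  ⇒  voxels=352
  2. axis=1 (XZ plane), |mask|=43  ⇒  voxels=236

|visual hull| = 236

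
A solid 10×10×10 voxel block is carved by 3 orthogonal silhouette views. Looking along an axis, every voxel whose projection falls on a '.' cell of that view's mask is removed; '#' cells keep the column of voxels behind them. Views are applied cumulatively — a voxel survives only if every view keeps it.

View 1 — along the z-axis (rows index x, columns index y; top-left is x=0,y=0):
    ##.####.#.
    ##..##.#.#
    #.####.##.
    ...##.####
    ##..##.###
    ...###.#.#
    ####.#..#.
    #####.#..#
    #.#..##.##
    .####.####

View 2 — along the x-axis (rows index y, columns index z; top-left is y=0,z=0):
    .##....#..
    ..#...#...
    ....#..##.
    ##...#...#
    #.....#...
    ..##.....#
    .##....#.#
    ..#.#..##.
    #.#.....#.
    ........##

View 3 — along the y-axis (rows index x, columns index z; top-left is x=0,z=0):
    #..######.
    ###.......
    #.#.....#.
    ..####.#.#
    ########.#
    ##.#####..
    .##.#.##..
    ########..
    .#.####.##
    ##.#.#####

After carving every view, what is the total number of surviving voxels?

before carving: 1000 voxels (10×10×10)
[1] z-view keeps 65 columns → grid now 650
[2] x-view keeps 30 columns → grid now 192
[3] y-view keeps 63 columns → grid now 113

113 voxels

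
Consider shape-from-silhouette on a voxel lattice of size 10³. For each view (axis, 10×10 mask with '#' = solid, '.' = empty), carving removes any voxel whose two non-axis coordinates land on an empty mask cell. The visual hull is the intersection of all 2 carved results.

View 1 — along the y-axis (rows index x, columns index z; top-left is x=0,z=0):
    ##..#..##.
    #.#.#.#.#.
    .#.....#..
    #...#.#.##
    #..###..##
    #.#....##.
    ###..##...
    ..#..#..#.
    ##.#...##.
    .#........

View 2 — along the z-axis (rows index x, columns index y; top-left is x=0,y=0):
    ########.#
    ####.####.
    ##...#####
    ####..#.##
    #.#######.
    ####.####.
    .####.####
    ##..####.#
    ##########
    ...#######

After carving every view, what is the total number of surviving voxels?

332 voxels

before carving: 1000 voxels (10×10×10)
V1 y: intersect with XZ mask (41 set) -- 410 left
V2 z: intersect with XY mask (79 set) -- 332 left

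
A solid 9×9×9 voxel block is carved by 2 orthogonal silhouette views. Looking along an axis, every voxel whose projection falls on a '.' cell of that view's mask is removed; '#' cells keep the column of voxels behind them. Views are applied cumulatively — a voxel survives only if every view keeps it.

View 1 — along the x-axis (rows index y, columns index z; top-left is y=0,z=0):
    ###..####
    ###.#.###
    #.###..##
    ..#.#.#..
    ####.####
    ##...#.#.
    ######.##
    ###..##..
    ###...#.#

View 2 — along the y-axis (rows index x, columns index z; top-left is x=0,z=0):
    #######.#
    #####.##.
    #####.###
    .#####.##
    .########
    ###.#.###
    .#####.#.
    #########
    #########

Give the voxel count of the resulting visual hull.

initial block: 9^3 = 729
carve view 1 (along x, YZ-mask fill 53/81): 477 voxels remain
carve view 2 (along y, XZ-mask fill 69/81): 405 voxels remain

|visual hull| = 405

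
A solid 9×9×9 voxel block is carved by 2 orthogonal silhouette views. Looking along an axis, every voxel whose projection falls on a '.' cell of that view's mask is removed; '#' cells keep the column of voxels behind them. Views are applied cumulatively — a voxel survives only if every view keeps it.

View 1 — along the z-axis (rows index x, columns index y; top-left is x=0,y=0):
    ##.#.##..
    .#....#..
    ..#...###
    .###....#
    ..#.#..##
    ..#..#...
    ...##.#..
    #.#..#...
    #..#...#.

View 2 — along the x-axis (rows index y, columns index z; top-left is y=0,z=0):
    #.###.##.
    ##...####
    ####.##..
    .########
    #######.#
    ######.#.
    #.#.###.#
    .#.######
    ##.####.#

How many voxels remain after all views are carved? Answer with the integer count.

voxel count = 201

initial block: 9^3 = 729
after view 1 [z-axis, 30 of 81 cells solid] → remaining = 270
after view 2 [x-axis, 61 of 81 cells solid] → remaining = 201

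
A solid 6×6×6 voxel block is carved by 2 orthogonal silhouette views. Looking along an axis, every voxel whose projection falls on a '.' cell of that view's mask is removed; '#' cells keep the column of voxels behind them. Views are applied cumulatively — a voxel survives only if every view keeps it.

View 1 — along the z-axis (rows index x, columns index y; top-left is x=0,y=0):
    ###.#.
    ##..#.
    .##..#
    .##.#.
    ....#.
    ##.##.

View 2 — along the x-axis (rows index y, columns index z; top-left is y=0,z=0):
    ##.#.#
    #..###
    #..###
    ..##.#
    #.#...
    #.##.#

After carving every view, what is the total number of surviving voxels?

voxel count = 61

full grid |V| = 216
V1 z: intersect with XY mask (18 set) -- 108 left
V2 x: intersect with YZ mask (21 set) -- 61 left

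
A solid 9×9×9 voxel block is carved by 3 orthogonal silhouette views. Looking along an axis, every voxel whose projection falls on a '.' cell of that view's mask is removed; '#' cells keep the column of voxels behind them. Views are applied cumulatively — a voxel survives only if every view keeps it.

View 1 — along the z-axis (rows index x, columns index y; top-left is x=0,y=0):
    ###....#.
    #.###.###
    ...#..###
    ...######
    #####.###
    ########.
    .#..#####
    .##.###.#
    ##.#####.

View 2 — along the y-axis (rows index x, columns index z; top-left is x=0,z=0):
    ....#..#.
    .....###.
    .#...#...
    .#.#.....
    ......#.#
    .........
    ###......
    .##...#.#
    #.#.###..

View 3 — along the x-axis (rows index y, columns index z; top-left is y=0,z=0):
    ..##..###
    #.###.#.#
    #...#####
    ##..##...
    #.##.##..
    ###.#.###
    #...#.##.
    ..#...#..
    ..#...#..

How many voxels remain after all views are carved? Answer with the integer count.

remaining voxels: 77

full grid |V| = 729
after view 1 [z-axis, 56 of 81 cells solid] → remaining = 504
after view 2 [y-axis, 23 of 81 cells solid] → remaining = 142
after view 3 [x-axis, 41 of 81 cells solid] → remaining = 77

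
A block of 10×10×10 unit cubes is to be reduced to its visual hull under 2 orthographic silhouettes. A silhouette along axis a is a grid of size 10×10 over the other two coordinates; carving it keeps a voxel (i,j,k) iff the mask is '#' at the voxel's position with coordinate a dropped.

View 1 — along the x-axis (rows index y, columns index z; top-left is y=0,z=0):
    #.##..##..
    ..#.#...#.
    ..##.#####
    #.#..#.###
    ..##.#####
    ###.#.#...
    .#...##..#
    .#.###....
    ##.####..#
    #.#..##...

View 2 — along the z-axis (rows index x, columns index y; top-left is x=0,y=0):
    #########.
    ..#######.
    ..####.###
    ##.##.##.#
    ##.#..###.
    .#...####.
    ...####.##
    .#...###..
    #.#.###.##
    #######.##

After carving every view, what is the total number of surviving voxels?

349 voxels

initial block: 10^3 = 1000
V1 x: intersect with YZ mask (52 set) -- 520 left
V2 z: intersect with XY mask (67 set) -- 349 left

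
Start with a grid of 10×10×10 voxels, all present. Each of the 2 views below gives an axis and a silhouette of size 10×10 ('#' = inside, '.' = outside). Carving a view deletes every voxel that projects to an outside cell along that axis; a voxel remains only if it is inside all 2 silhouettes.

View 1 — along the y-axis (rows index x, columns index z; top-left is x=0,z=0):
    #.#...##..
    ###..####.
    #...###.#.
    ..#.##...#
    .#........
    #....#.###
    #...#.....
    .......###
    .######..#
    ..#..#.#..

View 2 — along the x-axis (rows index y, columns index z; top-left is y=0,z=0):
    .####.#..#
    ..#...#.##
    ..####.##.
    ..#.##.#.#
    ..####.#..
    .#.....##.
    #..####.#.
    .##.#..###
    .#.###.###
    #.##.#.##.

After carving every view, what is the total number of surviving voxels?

|visual hull| = 222

full grid |V| = 1000
[1] y-view keeps 41 columns → grid now 410
[2] x-view keeps 54 columns → grid now 222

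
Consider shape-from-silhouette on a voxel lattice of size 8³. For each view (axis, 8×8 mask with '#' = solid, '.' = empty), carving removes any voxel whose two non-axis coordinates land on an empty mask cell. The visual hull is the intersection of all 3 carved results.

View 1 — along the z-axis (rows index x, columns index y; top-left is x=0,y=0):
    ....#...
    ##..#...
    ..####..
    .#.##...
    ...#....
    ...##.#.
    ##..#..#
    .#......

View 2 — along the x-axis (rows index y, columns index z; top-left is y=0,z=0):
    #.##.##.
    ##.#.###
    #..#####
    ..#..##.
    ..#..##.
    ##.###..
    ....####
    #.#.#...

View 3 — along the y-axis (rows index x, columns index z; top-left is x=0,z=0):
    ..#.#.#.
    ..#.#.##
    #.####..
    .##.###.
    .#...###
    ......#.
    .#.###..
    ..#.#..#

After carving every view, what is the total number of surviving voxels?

full grid |V| = 512
step 1: project along z, AND mask (20/64) → |grid| = 160
step 2: project along x, AND mask (35/64) → |grid| = 82
step 3: project along y, AND mask (29/64) → |grid| = 42

remaining voxels: 42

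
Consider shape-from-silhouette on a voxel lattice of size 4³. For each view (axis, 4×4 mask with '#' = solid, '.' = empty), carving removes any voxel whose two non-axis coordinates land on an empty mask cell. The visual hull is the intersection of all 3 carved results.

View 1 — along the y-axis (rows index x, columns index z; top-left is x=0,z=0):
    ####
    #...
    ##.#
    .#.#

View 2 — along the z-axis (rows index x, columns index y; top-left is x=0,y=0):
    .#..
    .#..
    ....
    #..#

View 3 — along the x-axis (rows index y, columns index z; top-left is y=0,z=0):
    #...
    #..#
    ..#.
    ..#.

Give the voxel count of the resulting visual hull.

full grid |V| = 64
V1 y: intersect with XZ mask (10 set) -- 40 left
V2 z: intersect with XY mask (4 set) -- 9 left
V3 x: intersect with YZ mask (5 set) -- 3 left

remaining voxels: 3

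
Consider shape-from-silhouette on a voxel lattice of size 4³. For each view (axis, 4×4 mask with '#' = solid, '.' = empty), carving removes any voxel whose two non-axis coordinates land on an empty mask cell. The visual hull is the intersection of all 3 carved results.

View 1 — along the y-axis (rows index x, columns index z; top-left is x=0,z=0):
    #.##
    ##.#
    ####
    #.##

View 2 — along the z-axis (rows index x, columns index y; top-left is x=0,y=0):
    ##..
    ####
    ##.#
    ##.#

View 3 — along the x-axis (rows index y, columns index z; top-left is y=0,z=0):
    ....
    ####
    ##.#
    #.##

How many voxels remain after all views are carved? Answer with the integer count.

full grid |V| = 64
  1. axis=1 (XZ plane), |mask|=13  ⇒  voxels=52
  2. axis=2 (XY plane), |mask|=12  ⇒  voxels=39
  3. axis=0 (YZ plane), |mask|=10  ⇒  voxels=24

24 voxels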